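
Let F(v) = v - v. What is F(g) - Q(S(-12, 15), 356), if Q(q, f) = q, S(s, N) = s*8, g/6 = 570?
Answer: 96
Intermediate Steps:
g = 3420 (g = 6*570 = 3420)
S(s, N) = 8*s
F(v) = 0
F(g) - Q(S(-12, 15), 356) = 0 - 8*(-12) = 0 - 1*(-96) = 0 + 96 = 96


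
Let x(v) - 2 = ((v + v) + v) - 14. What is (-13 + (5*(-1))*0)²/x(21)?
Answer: 169/51 ≈ 3.3137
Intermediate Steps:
x(v) = -12 + 3*v (x(v) = 2 + (((v + v) + v) - 14) = 2 + ((2*v + v) - 14) = 2 + (3*v - 14) = 2 + (-14 + 3*v) = -12 + 3*v)
(-13 + (5*(-1))*0)²/x(21) = (-13 + (5*(-1))*0)²/(-12 + 3*21) = (-13 - 5*0)²/(-12 + 63) = (-13 + 0)²/51 = (1/51)*(-13)² = (1/51)*169 = 169/51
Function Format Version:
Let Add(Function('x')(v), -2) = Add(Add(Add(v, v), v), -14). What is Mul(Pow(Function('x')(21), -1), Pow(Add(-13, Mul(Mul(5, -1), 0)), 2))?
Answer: Rational(169, 51) ≈ 3.3137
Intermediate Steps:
Function('x')(v) = Add(-12, Mul(3, v)) (Function('x')(v) = Add(2, Add(Add(Add(v, v), v), -14)) = Add(2, Add(Add(Mul(2, v), v), -14)) = Add(2, Add(Mul(3, v), -14)) = Add(2, Add(-14, Mul(3, v))) = Add(-12, Mul(3, v)))
Mul(Pow(Function('x')(21), -1), Pow(Add(-13, Mul(Mul(5, -1), 0)), 2)) = Mul(Pow(Add(-12, Mul(3, 21)), -1), Pow(Add(-13, Mul(Mul(5, -1), 0)), 2)) = Mul(Pow(Add(-12, 63), -1), Pow(Add(-13, Mul(-5, 0)), 2)) = Mul(Pow(51, -1), Pow(Add(-13, 0), 2)) = Mul(Rational(1, 51), Pow(-13, 2)) = Mul(Rational(1, 51), 169) = Rational(169, 51)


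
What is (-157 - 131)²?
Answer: 82944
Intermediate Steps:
(-157 - 131)² = (-288)² = 82944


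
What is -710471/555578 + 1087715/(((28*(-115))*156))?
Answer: -96119431699/27907794096 ≈ -3.4442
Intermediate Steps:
-710471/555578 + 1087715/(((28*(-115))*156)) = -710471*1/555578 + 1087715/((-3220*156)) = -710471/555578 + 1087715/(-502320) = -710471/555578 + 1087715*(-1/502320) = -710471/555578 - 217543/100464 = -96119431699/27907794096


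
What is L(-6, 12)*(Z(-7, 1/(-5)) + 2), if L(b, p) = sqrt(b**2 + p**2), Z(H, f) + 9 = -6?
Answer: -78*sqrt(5) ≈ -174.41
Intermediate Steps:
Z(H, f) = -15 (Z(H, f) = -9 - 6 = -15)
L(-6, 12)*(Z(-7, 1/(-5)) + 2) = sqrt((-6)**2 + 12**2)*(-15 + 2) = sqrt(36 + 144)*(-13) = sqrt(180)*(-13) = (6*sqrt(5))*(-13) = -78*sqrt(5)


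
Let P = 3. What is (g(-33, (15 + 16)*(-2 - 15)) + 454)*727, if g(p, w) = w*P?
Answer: -819329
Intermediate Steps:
g(p, w) = 3*w (g(p, w) = w*3 = 3*w)
(g(-33, (15 + 16)*(-2 - 15)) + 454)*727 = (3*((15 + 16)*(-2 - 15)) + 454)*727 = (3*(31*(-17)) + 454)*727 = (3*(-527) + 454)*727 = (-1581 + 454)*727 = -1127*727 = -819329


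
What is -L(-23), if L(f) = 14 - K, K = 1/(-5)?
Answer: -71/5 ≈ -14.200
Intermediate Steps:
K = -⅕ ≈ -0.20000
L(f) = 71/5 (L(f) = 14 - 1*(-⅕) = 14 + ⅕ = 71/5)
-L(-23) = -1*71/5 = -71/5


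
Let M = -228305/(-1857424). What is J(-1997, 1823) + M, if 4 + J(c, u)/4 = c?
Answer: -14866593391/1857424 ≈ -8003.9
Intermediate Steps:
J(c, u) = -16 + 4*c
M = 228305/1857424 (M = -228305*(-1/1857424) = 228305/1857424 ≈ 0.12291)
J(-1997, 1823) + M = (-16 + 4*(-1997)) + 228305/1857424 = (-16 - 7988) + 228305/1857424 = -8004 + 228305/1857424 = -14866593391/1857424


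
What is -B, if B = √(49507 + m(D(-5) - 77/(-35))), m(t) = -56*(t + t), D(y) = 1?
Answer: -√1228715/5 ≈ -221.69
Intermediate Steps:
m(t) = -112*t
B = √1228715/5 (B = √(49507 - 112*(1 - 77/(-35))) = √(49507 - 112*(1 - 77*(-1)/35)) = √(49507 - 112*(1 - 1*(-11/5))) = √(49507 - 112*(1 + 11/5)) = √(49507 - 112*16/5) = √(49507 - 1792/5) = √(245743/5) = √1228715/5 ≈ 221.69)
-B = -√1228715/5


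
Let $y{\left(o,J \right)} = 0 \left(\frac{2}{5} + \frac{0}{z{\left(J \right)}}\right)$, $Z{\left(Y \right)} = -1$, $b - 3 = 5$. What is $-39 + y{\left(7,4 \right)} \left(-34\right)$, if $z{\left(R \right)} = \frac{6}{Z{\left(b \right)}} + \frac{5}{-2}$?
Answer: $-39$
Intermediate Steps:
$b = 8$ ($b = 3 + 5 = 8$)
$z{\left(R \right)} = - \frac{17}{2}$ ($z{\left(R \right)} = \frac{6}{-1} + \frac{5}{-2} = 6 \left(-1\right) + 5 \left(- \frac{1}{2}\right) = -6 - \frac{5}{2} = - \frac{17}{2}$)
$y{\left(o,J \right)} = 0$ ($y{\left(o,J \right)} = 0 \left(\frac{2}{5} + \frac{0}{- \frac{17}{2}}\right) = 0 \left(2 \cdot \frac{1}{5} + 0 \left(- \frac{2}{17}\right)\right) = 0 \left(\frac{2}{5} + 0\right) = 0 \cdot \frac{2}{5} = 0$)
$-39 + y{\left(7,4 \right)} \left(-34\right) = -39 + 0 \left(-34\right) = -39 + 0 = -39$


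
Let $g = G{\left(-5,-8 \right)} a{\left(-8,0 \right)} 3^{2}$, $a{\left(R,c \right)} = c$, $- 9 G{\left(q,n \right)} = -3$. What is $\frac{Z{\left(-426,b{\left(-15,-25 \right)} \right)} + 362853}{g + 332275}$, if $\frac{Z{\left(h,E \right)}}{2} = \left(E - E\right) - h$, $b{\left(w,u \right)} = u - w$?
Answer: $\frac{72741}{66455} \approx 1.0946$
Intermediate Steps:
$G{\left(q,n \right)} = \frac{1}{3}$ ($G{\left(q,n \right)} = \left(- \frac{1}{9}\right) \left(-3\right) = \frac{1}{3}$)
$Z{\left(h,E \right)} = - 2 h$ ($Z{\left(h,E \right)} = 2 \left(\left(E - E\right) - h\right) = 2 \left(0 - h\right) = 2 \left(- h\right) = - 2 h$)
$g = 0$ ($g = \frac{1}{3} \cdot 0 \cdot 3^{2} = 0 \cdot 9 = 0$)
$\frac{Z{\left(-426,b{\left(-15,-25 \right)} \right)} + 362853}{g + 332275} = \frac{\left(-2\right) \left(-426\right) + 362853}{0 + 332275} = \frac{852 + 362853}{332275} = 363705 \cdot \frac{1}{332275} = \frac{72741}{66455}$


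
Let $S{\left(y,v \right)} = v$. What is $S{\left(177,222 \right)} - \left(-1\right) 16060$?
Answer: $16282$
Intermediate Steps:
$S{\left(177,222 \right)} - \left(-1\right) 16060 = 222 - \left(-1\right) 16060 = 222 - -16060 = 222 + 16060 = 16282$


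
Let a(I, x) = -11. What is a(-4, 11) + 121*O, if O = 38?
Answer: 4587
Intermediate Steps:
a(-4, 11) + 121*O = -11 + 121*38 = -11 + 4598 = 4587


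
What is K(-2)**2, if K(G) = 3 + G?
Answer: 1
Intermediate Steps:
K(-2)**2 = (3 - 2)**2 = 1**2 = 1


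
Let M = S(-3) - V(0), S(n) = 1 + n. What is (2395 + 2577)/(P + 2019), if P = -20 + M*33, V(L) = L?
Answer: 4972/1933 ≈ 2.5722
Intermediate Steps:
M = -2 (M = (1 - 3) - 1*0 = -2 + 0 = -2)
P = -86 (P = -20 - 2*33 = -20 - 66 = -86)
(2395 + 2577)/(P + 2019) = (2395 + 2577)/(-86 + 2019) = 4972/1933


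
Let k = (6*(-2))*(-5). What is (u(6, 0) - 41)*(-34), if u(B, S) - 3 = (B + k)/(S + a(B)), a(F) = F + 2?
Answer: 2023/2 ≈ 1011.5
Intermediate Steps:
k = 60 (k = -12*(-5) = 60)
a(F) = 2 + F
u(B, S) = 3 + (60 + B)/(2 + B + S) (u(B, S) = 3 + (B + 60)/(S + (2 + B)) = 3 + (60 + B)/(2 + B + S))
(u(6, 0) - 41)*(-34) = ((66 + 3*0 + 4*6)/(2 + 6 + 0) - 41)*(-34) = ((66 + 0 + 24)/8 - 41)*(-34) = ((⅛)*90 - 41)*(-34) = (45/4 - 41)*(-34) = -119/4*(-34) = 2023/2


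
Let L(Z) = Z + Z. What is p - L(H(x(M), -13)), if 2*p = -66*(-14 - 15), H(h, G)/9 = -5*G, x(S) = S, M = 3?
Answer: -213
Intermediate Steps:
H(h, G) = -45*G (H(h, G) = 9*(-5*G) = -45*G)
L(Z) = 2*Z
p = 957 (p = (-66*(-14 - 15))/2 = (-66*(-29))/2 = (½)*1914 = 957)
p - L(H(x(M), -13)) = 957 - 2*(-45*(-13)) = 957 - 2*585 = 957 - 1*1170 = 957 - 1170 = -213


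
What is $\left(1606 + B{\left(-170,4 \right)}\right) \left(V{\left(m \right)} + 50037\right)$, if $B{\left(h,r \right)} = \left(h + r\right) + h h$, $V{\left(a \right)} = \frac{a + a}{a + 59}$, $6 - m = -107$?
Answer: $\frac{65280985150}{43} \approx 1.5182 \cdot 10^{9}$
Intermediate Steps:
$m = 113$ ($m = 6 - -107 = 6 + 107 = 113$)
$V{\left(a \right)} = \frac{2 a}{59 + a}$
$B{\left(h,r \right)} = h + r + h^{2}$ ($B{\left(h,r \right)} = \left(h + r\right) + h^{2} = h + r + h^{2}$)
$\left(1606 + B{\left(-170,4 \right)}\right) \left(V{\left(m \right)} + 50037\right) = \left(1606 + \left(-170 + 4 + \left(-170\right)^{2}\right)\right) \left(2 \cdot 113 \frac{1}{59 + 113} + 50037\right) = \left(1606 + \left(-170 + 4 + 28900\right)\right) \left(2 \cdot 113 \cdot \frac{1}{172} + 50037\right) = \left(1606 + 28734\right) \left(2 \cdot 113 \cdot \frac{1}{172} + 50037\right) = 30340 \left(\frac{113}{86} + 50037\right) = 30340 \cdot \frac{4303295}{86} = \frac{65280985150}{43}$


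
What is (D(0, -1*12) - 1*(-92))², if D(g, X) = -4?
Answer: 7744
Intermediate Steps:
(D(0, -1*12) - 1*(-92))² = (-4 - 1*(-92))² = (-4 + 92)² = 88² = 7744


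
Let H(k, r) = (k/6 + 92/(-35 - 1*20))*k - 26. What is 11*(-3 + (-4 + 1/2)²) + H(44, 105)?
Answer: 19489/60 ≈ 324.82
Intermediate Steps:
H(k, r) = -26 + k*(-92/55 + k/6) (H(k, r) = (k*(⅙) + 92/(-35 - 20))*k - 26 = (k/6 + 92/(-55))*k - 26 = (k/6 + 92*(-1/55))*k - 26 = (k/6 - 92/55)*k - 26 = (-92/55 + k/6)*k - 26 = k*(-92/55 + k/6) - 26 = -26 + k*(-92/55 + k/6))
11*(-3 + (-4 + 1/2)²) + H(44, 105) = 11*(-3 + (-4 + 1/2)²) + (-26 - 92/55*44 + (⅙)*44²) = 11*(-3 + (-4 + ½)²) + (-26 - 368/5 + (⅙)*1936) = 11*(-3 + (-7/2)²) + (-26 - 368/5 + 968/3) = 11*(-3 + 49/4) + 3346/15 = 11*(37/4) + 3346/15 = 407/4 + 3346/15 = 19489/60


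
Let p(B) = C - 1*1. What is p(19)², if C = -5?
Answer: 36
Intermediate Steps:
p(B) = -6 (p(B) = -5 - 1*1 = -5 - 1 = -6)
p(19)² = (-6)² = 36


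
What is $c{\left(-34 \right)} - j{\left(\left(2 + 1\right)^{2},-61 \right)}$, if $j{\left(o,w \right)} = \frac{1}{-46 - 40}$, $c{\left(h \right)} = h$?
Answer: $- \frac{2923}{86} \approx -33.988$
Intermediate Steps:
$j{\left(o,w \right)} = - \frac{1}{86}$ ($j{\left(o,w \right)} = \frac{1}{-86} = - \frac{1}{86}$)
$c{\left(-34 \right)} - j{\left(\left(2 + 1\right)^{2},-61 \right)} = -34 - - \frac{1}{86} = -34 + \frac{1}{86} = - \frac{2923}{86}$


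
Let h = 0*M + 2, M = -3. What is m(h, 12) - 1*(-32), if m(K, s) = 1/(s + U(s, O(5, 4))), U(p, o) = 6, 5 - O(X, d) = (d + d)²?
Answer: 577/18 ≈ 32.056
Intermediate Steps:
O(X, d) = 5 - 4*d² (O(X, d) = 5 - (d + d)² = 5 - (2*d)² = 5 - 4*d²)
h = 2 (h = 0*(-3) + 2 = 0 + 2 = 2)
m(K, s) = 1/(6 + s) (m(K, s) = 1/(s + 6) = 1/(6 + s))
m(h, 12) - 1*(-32) = 1/(6 + 12) - 1*(-32) = 1/18 + 32 = 577/18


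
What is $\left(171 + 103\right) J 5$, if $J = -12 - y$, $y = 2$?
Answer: $-19180$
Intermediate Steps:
$J = -14$ ($J = -12 - 2 = -14$)
$\left(171 + 103\right) J 5 = \left(171 + 103\right) \left(\left(-14\right) 5\right) = 274 \left(-70\right) = -19180$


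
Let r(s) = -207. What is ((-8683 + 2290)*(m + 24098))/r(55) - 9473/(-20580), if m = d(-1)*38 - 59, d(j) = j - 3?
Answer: 116398716433/157780 ≈ 7.3773e+5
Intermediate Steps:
d(j) = -3 + j
m = -211 (m = (-3 - 1)*38 - 59 = -4*38 - 59 = -152 - 59 = -211)
((-8683 + 2290)*(m + 24098))/r(55) - 9473/(-20580) = ((-8683 + 2290)*(-211 + 24098))/(-207) - 9473/(-20580) = -6393*23887*(-1/207) - 9473*(-1/20580) = -152709591*(-1/207) + 9473/20580 = 50903197/69 + 9473/20580 = 116398716433/157780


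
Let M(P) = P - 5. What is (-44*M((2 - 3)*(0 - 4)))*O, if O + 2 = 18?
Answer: 704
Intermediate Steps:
M(P) = -5 + P
O = 16 (O = -2 + 18 = 16)
(-44*M((2 - 3)*(0 - 4)))*O = -44*(-5 + (2 - 3)*(0 - 4))*16 = -44*(-5 - 1*(-4))*16 = -44*(-5 + 4)*16 = -44*(-1)*16 = 44*16 = 704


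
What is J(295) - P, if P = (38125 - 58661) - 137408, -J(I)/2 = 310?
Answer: 157324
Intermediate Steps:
J(I) = -620 (J(I) = -2*310 = -620)
P = -157944 (P = -20536 - 137408 = -157944)
J(295) - P = -620 - 1*(-157944) = -620 + 157944 = 157324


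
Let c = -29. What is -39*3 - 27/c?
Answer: -3366/29 ≈ -116.07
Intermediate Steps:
-39*3 - 27/c = -39*3 - 27/(-29) = -117 - 27*(-1/29) = -117 + 27/29 = -3366/29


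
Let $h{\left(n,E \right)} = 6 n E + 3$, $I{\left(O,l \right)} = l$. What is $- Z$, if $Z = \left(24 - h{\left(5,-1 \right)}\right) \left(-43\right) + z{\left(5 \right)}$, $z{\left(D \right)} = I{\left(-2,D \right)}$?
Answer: $2188$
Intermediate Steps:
$z{\left(D \right)} = D$
$h{\left(n,E \right)} = 3 + 6 E n$ ($h{\left(n,E \right)} = 6 E n + 3 = 3 + 6 E n$)
$Z = -2188$ ($Z = \left(24 - \left(3 + 6 \left(-1\right) 5\right)\right) \left(-43\right) + 5 = \left(24 - \left(3 - 30\right)\right) \left(-43\right) + 5 = \left(24 - -27\right) \left(-43\right) + 5 = \left(24 + 27\right) \left(-43\right) + 5 = 51 \left(-43\right) + 5 = -2193 + 5 = -2188$)
$- Z = \left(-1\right) \left(-2188\right) = 2188$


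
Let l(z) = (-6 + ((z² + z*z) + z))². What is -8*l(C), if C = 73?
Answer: -920205000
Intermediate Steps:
l(z) = (-6 + z + 2*z²)² (l(z) = (-6 + ((z² + z²) + z))² = (-6 + (2*z² + z))² = (-6 + (z + 2*z²))² = (-6 + z + 2*z²)²)
-8*l(C) = -8*(-6 + 73 + 2*73²)² = -8*(-6 + 73 + 2*5329)² = -8*(-6 + 73 + 10658)² = -8*10725² = -8*115025625 = -920205000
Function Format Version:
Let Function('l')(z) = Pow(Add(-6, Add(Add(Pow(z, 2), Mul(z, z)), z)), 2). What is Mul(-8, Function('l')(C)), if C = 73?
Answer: -920205000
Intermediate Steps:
Function('l')(z) = Pow(Add(-6, z, Mul(2, Pow(z, 2))), 2) (Function('l')(z) = Pow(Add(-6, Add(Add(Pow(z, 2), Pow(z, 2)), z)), 2) = Pow(Add(-6, Add(Mul(2, Pow(z, 2)), z)), 2) = Pow(Add(-6, Add(z, Mul(2, Pow(z, 2)))), 2) = Pow(Add(-6, z, Mul(2, Pow(z, 2))), 2))
Mul(-8, Function('l')(C)) = Mul(-8, Pow(Add(-6, 73, Mul(2, Pow(73, 2))), 2)) = Mul(-8, Pow(Add(-6, 73, Mul(2, 5329)), 2)) = Mul(-8, Pow(Add(-6, 73, 10658), 2)) = Mul(-8, Pow(10725, 2)) = Mul(-8, 115025625) = -920205000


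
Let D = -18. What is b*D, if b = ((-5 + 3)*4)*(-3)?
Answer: -432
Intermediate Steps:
b = 24 (b = -2*4*(-3) = -8*(-3) = 24)
b*D = 24*(-18) = -432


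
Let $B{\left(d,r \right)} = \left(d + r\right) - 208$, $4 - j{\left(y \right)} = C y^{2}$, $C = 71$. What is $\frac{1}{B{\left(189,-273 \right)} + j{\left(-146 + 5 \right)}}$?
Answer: $- \frac{1}{1411839} \approx -7.083 \cdot 10^{-7}$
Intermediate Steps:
$j{\left(y \right)} = 4 - 71 y^{2}$
$B{\left(d,r \right)} = -208 + d + r$
$\frac{1}{B{\left(189,-273 \right)} + j{\left(-146 + 5 \right)}} = \frac{1}{\left(-208 + 189 - 273\right) + \left(4 - 71 \left(-146 + 5\right)^{2}\right)} = \frac{1}{-292 + \left(4 - 71 \left(-141\right)^{2}\right)} = \frac{1}{-292 + \left(4 - 1411551\right)} = \frac{1}{-292 - 1411547} = \frac{1}{-1411839} = - \frac{1}{1411839}$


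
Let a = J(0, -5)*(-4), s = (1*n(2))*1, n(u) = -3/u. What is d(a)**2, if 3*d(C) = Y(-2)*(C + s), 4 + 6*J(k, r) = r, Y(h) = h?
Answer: 9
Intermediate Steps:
J(k, r) = -2/3 + r/6
s = -3/2 (s = (1*(-3/2))*1 = -3/2*1 = -3/2 ≈ -1.5000)
a = 6 (a = (-2/3 + (1/6)*(-5))*(-4) = (-2/3 - 5/6)*(-4) = -3/2*(-4) = 6)
d(C) = 1 - 2*C/3 (d(C) = (-2*(C - 3/2))/3 = (-2*(-3/2 + C))/3 = (3 - 2*C)/3 = 1 - 2*C/3)
d(a)**2 = (1 - 2/3*6)**2 = (1 - 4)**2 = (-3)**2 = 9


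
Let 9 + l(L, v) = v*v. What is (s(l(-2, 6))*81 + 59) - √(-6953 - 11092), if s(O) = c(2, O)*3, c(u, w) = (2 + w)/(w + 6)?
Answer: 2998/11 - 3*I*√2005 ≈ 272.55 - 134.33*I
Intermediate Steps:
c(u, w) = (2 + w)/(6 + w)
l(L, v) = -9 + v² (l(L, v) = -9 + v*v = -9 + v²)
s(O) = 3*(2 + O)/(6 + O) (s(O) = ((2 + O)/(6 + O))*3 = 3*(2 + O)/(6 + O))
(s(l(-2, 6))*81 + 59) - √(-6953 - 11092) = ((3*(2 + (-9 + 6²))/(6 + (-9 + 6²)))*81 + 59) - √(-6953 - 11092) = ((3*(2 + (-9 + 36))/(6 + (-9 + 36)))*81 + 59) - √(-18045) = ((3*(2 + 27)/(6 + 27))*81 + 59) - 3*I*√2005 = ((3*29/33)*81 + 59) - 3*I*√2005 = ((3*(1/33)*29)*81 + 59) - 3*I*√2005 = ((29/11)*81 + 59) - 3*I*√2005 = (2349/11 + 59) - 3*I*√2005 = 2998/11 - 3*I*√2005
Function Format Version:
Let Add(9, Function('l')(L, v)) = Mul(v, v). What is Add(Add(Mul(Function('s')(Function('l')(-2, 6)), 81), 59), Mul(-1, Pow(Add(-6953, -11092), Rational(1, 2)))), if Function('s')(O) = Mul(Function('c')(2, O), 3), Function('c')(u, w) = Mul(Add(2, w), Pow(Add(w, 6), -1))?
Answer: Add(Rational(2998, 11), Mul(-3, I, Pow(2005, Rational(1, 2)))) ≈ Add(272.55, Mul(-134.33, I))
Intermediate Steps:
Function('c')(u, w) = Mul(Pow(Add(6, w), -1), Add(2, w)) (Function('c')(u, w) = Mul(Add(2, w), Pow(Add(6, w), -1)) = Mul(Pow(Add(6, w), -1), Add(2, w)))
Function('l')(L, v) = Add(-9, Pow(v, 2)) (Function('l')(L, v) = Add(-9, Mul(v, v)) = Add(-9, Pow(v, 2)))
Function('s')(O) = Mul(3, Pow(Add(6, O), -1), Add(2, O)) (Function('s')(O) = Mul(Mul(Pow(Add(6, O), -1), Add(2, O)), 3) = Mul(3, Pow(Add(6, O), -1), Add(2, O)))
Add(Add(Mul(Function('s')(Function('l')(-2, 6)), 81), 59), Mul(-1, Pow(Add(-6953, -11092), Rational(1, 2)))) = Add(Add(Mul(Mul(3, Pow(Add(6, Add(-9, Pow(6, 2))), -1), Add(2, Add(-9, Pow(6, 2)))), 81), 59), Mul(-1, Pow(Add(-6953, -11092), Rational(1, 2)))) = Add(Add(Mul(Mul(3, Pow(Add(6, Add(-9, 36)), -1), Add(2, Add(-9, 36))), 81), 59), Mul(-1, Pow(-18045, Rational(1, 2)))) = Add(Add(Mul(Mul(3, Pow(Add(6, 27), -1), Add(2, 27)), 81), 59), Mul(-1, Mul(3, I, Pow(2005, Rational(1, 2))))) = Add(Add(Mul(Mul(3, Pow(33, -1), 29), 81), 59), Mul(-3, I, Pow(2005, Rational(1, 2)))) = Add(Add(Mul(Mul(3, Rational(1, 33), 29), 81), 59), Mul(-3, I, Pow(2005, Rational(1, 2)))) = Add(Add(Mul(Rational(29, 11), 81), 59), Mul(-3, I, Pow(2005, Rational(1, 2)))) = Add(Add(Rational(2349, 11), 59), Mul(-3, I, Pow(2005, Rational(1, 2)))) = Add(Rational(2998, 11), Mul(-3, I, Pow(2005, Rational(1, 2))))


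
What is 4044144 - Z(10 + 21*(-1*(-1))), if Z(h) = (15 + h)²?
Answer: 4042028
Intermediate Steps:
4044144 - Z(10 + 21*(-1*(-1))) = 4044144 - (15 + (10 + 21*(-1*(-1))))² = 4044144 - (15 + (10 + 21*1))² = 4044144 - (15 + (10 + 21))² = 4044144 - (15 + 31)² = 4044144 - 1*46² = 4044144 - 1*2116 = 4044144 - 2116 = 4042028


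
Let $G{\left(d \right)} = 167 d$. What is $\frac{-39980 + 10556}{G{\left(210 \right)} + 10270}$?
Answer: $- \frac{7356}{11335} \approx -0.64896$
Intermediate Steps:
$\frac{-39980 + 10556}{G{\left(210 \right)} + 10270} = \frac{-39980 + 10556}{167 \cdot 210 + 10270} = - \frac{29424}{35070 + 10270} = - \frac{29424}{45340} = \left(-29424\right) \frac{1}{45340} = - \frac{7356}{11335}$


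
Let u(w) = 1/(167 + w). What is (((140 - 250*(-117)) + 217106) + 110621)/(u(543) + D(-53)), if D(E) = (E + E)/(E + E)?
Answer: 84517690/237 ≈ 3.5661e+5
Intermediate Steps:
D(E) = 1 (D(E) = (2*E)/((2*E)) = (2*E)*(1/(2*E)) = 1)
(((140 - 250*(-117)) + 217106) + 110621)/(u(543) + D(-53)) = (((140 - 250*(-117)) + 217106) + 110621)/(1/(167 + 543) + 1) = (((140 + 29250) + 217106) + 110621)/(1/710 + 1) = ((29390 + 217106) + 110621)/(1/710 + 1) = (246496 + 110621)/(711/710) = 357117*(710/711) = 84517690/237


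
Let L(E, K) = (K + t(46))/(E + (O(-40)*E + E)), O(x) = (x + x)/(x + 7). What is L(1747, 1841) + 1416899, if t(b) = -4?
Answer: 361397153359/255062 ≈ 1.4169e+6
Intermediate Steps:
O(x) = 2*x/(7 + x) (O(x) = (2*x)/(7 + x) = 2*x/(7 + x))
L(E, K) = 33*(-4 + K)/(146*E) (L(E, K) = (K - 4)/(E + ((2*(-40)/(7 - 40))*E + E)) = (-4 + K)/(E + ((2*(-40)/(-33))*E + E)) = (-4 + K)/(E + ((2*(-40)*(-1/33))*E + E)) = (-4 + K)/(E + (80*E/33 + E)) = (-4 + K)/(E + 113*E/33) = (-4 + K)/((146*E/33)) = (-4 + K)*(33/(146*E)) = 33*(-4 + K)/(146*E))
L(1747, 1841) + 1416899 = (33/146)*(-4 + 1841)/1747 + 1416899 = (33/146)*(1/1747)*1837 + 1416899 = 60621/255062 + 1416899 = 361397153359/255062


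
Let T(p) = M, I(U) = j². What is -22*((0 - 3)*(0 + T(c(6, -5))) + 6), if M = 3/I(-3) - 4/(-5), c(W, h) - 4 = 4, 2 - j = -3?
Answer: -1782/25 ≈ -71.280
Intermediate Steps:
j = 5 (j = 2 - 1*(-3) = 2 + 3 = 5)
c(W, h) = 8 (c(W, h) = 4 + 4 = 8)
I(U) = 25 (I(U) = 5² = 25)
M = 23/25 (M = 3/25 - 4/(-5) = 3*(1/25) - 4*(-⅕) = 3/25 + ⅘ = 23/25 ≈ 0.92000)
T(p) = 23/25
-22*((0 - 3)*(0 + T(c(6, -5))) + 6) = -22*((0 - 3)*(0 + 23/25) + 6) = -22*(-3*23/25 + 6) = -22*(-69/25 + 6) = -22*81/25 = -1782/25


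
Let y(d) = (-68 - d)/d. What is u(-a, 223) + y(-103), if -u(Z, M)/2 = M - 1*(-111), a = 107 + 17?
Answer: -68839/103 ≈ -668.34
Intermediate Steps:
a = 124
y(d) = (-68 - d)/d
u(Z, M) = -222 - 2*M (u(Z, M) = -2*(M - 1*(-111)) = -2*(M + 111) = -2*(111 + M) = -222 - 2*M)
u(-a, 223) + y(-103) = (-222 - 2*223) + (-68 - 1*(-103))/(-103) = (-222 - 446) - (-68 + 103)/103 = -668 - 1/103*35 = -668 - 35/103 = -68839/103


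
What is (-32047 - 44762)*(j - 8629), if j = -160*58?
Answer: 1375572381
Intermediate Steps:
j = -9280
(-32047 - 44762)*(j - 8629) = (-32047 - 44762)*(-9280 - 8629) = -76809*(-17909) = 1375572381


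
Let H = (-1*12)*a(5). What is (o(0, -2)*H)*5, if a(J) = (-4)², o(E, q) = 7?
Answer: -6720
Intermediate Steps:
a(J) = 16
H = -192 (H = -1*12*16 = -12*16 = -192)
(o(0, -2)*H)*5 = (7*(-192))*5 = -1344*5 = -6720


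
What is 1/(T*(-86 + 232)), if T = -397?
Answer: -1/57962 ≈ -1.7253e-5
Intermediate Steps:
1/(T*(-86 + 232)) = 1/(-397*(-86 + 232)) = 1/(-397*146) = 1/(-57962) = -1/57962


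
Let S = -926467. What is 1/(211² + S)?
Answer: -1/881946 ≈ -1.1339e-6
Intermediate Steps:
1/(211² + S) = 1/(211² - 926467) = 1/(44521 - 926467) = 1/(-881946) = -1/881946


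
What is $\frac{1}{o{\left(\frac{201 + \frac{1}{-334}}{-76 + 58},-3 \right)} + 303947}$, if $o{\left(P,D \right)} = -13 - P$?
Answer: $\frac{6012}{1827318341} \approx 3.2901 \cdot 10^{-6}$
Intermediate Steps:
$\frac{1}{o{\left(\frac{201 + \frac{1}{-334}}{-76 + 58},-3 \right)} + 303947} = \frac{1}{\left(-13 - \frac{201 + \frac{1}{-334}}{-76 + 58}\right) + 303947} = \frac{1}{\left(-13 - \frac{201 - \frac{1}{334}}{-18}\right) + 303947} = \frac{1}{\left(-13 - \frac{67133}{334} \left(- \frac{1}{18}\right)\right) + 303947} = \frac{1}{\left(-13 - - \frac{67133}{6012}\right) + 303947} = \frac{1}{\left(-13 + \frac{67133}{6012}\right) + 303947} = \frac{1}{- \frac{11023}{6012} + 303947} = \frac{1}{\frac{1827318341}{6012}} = \frac{6012}{1827318341}$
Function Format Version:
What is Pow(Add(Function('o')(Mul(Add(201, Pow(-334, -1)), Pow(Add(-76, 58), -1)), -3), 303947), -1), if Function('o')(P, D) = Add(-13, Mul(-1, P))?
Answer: Rational(6012, 1827318341) ≈ 3.2901e-6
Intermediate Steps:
Pow(Add(Function('o')(Mul(Add(201, Pow(-334, -1)), Pow(Add(-76, 58), -1)), -3), 303947), -1) = Pow(Add(Add(-13, Mul(-1, Mul(Add(201, Pow(-334, -1)), Pow(Add(-76, 58), -1)))), 303947), -1) = Pow(Add(Add(-13, Mul(-1, Mul(Add(201, Rational(-1, 334)), Pow(-18, -1)))), 303947), -1) = Pow(Add(Add(-13, Mul(-1, Mul(Rational(67133, 334), Rational(-1, 18)))), 303947), -1) = Pow(Add(Add(-13, Mul(-1, Rational(-67133, 6012))), 303947), -1) = Pow(Add(Add(-13, Rational(67133, 6012)), 303947), -1) = Pow(Add(Rational(-11023, 6012), 303947), -1) = Pow(Rational(1827318341, 6012), -1) = Rational(6012, 1827318341)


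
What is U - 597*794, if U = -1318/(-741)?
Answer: -351246020/741 ≈ -4.7402e+5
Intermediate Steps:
U = 1318/741 (U = -1318*(-1/741) = 1318/741 ≈ 1.7787)
U - 597*794 = 1318/741 - 597*794 = 1318/741 - 474018 = -351246020/741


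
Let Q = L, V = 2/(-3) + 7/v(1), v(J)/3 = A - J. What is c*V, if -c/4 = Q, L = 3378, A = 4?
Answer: -4504/3 ≈ -1501.3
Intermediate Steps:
v(J) = 12 - 3*J (v(J) = 3*(4 - J) = 12 - 3*J)
V = ⅑ (V = 2/(-3) + 7/(12 - 3*1) = 2*(-⅓) + 7/(12 - 3) = -⅔ + 7/9 = ⅑ ≈ 0.11111)
Q = 3378
c = -13512 (c = -4*3378 = -13512)
c*V = -13512*⅑ = -4504/3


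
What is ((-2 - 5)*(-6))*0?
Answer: 0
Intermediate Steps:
((-2 - 5)*(-6))*0 = -7*(-6)*0 = 42*0 = 0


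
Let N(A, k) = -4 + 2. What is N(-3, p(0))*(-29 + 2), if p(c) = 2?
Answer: 54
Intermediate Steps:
N(A, k) = -2
N(-3, p(0))*(-29 + 2) = -2*(-29 + 2) = -2*(-27) = 54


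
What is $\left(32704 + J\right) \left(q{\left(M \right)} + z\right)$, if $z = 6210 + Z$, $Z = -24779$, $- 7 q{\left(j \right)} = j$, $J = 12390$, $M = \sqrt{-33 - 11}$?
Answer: $-837350486 - 12884 i \sqrt{11} \approx -8.3735 \cdot 10^{8} - 42731.0 i$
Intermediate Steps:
$M = 2 i \sqrt{11}$ ($M = \sqrt{-44} = 2 i \sqrt{11} \approx 6.6332 i$)
$q{\left(j \right)} = - \frac{j}{7}$
$z = -18569$ ($z = 6210 - 24779 = -18569$)
$\left(32704 + J\right) \left(q{\left(M \right)} + z\right) = \left(32704 + 12390\right) \left(- \frac{2 i \sqrt{11}}{7} - 18569\right) = 45094 \left(- \frac{2 i \sqrt{11}}{7} - 18569\right) = 45094 \left(-18569 - \frac{2 i \sqrt{11}}{7}\right) = -837350486 - 12884 i \sqrt{11}$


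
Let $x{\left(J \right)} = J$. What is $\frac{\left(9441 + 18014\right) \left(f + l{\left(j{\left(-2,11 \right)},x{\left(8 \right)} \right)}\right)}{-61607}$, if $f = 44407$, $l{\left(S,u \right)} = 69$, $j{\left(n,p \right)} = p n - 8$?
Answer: $- \frac{1221088580}{61607} \approx -19821.0$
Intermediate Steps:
$j{\left(n,p \right)} = -8 + n p$ ($j{\left(n,p \right)} = n p - 8 = -8 + n p$)
$\frac{\left(9441 + 18014\right) \left(f + l{\left(j{\left(-2,11 \right)},x{\left(8 \right)} \right)}\right)}{-61607} = \frac{\left(9441 + 18014\right) \left(44407 + 69\right)}{-61607} = 27455 \cdot 44476 \left(- \frac{1}{61607}\right) = 1221088580 \left(- \frac{1}{61607}\right) = - \frac{1221088580}{61607}$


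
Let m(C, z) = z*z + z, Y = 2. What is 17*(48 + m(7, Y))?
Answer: 918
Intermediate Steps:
m(C, z) = z + z² (m(C, z) = z² + z = z + z²)
17*(48 + m(7, Y)) = 17*(48 + 2*(1 + 2)) = 17*(48 + 2*3) = 17*(48 + 6) = 17*54 = 918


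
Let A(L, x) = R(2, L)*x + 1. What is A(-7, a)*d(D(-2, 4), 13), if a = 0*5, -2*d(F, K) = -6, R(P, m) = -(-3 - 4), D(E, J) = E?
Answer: 3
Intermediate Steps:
R(P, m) = 7 (R(P, m) = -1*(-7) = 7)
d(F, K) = 3 (d(F, K) = -½*(-6) = 3)
a = 0
A(L, x) = 1 + 7*x (A(L, x) = 7*x + 1 = 1 + 7*x)
A(-7, a)*d(D(-2, 4), 13) = (1 + 7*0)*3 = (1 + 0)*3 = 1*3 = 3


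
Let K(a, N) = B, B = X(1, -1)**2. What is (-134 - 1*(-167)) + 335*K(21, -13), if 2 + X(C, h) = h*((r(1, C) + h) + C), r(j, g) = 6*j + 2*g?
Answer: 33533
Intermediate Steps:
r(j, g) = 2*g + 6*j
X(C, h) = -2 + h*(6 + h + 3*C) (X(C, h) = -2 + h*(((2*C + 6*1) + h) + C) = -2 + h*(((2*C + 6) + h) + C) = -2 + h*(((6 + 2*C) + h) + C) = -2 + h*((6 + h + 2*C) + C) = -2 + h*(6 + h + 3*C))
B = 100 (B = (-2 + (-1)**2 + 6*(-1) + 3*1*(-1))**2 = (-2 + 1 - 6 - 3)**2 = (-10)**2 = 100)
K(a, N) = 100
(-134 - 1*(-167)) + 335*K(21, -13) = (-134 - 1*(-167)) + 335*100 = (-134 + 167) + 33500 = 33 + 33500 = 33533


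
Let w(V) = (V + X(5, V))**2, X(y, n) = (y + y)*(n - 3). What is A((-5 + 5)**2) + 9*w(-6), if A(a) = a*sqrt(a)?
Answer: 82944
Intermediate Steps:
X(y, n) = 2*y*(-3 + n) (X(y, n) = (2*y)*(-3 + n) = 2*y*(-3 + n))
A(a) = a**(3/2)
w(V) = (-30 + 11*V)**2 (w(V) = (V + 2*5*(-3 + V))**2 = (V + (-30 + 10*V))**2 = (-30 + 11*V)**2)
A((-5 + 5)**2) + 9*w(-6) = ((-5 + 5)**2)**(3/2) + 9*(-30 + 11*(-6))**2 = (0**2)**(3/2) + 9*(-30 - 66)**2 = 0**(3/2) + 9*(-96)**2 = 0 + 9*9216 = 0 + 82944 = 82944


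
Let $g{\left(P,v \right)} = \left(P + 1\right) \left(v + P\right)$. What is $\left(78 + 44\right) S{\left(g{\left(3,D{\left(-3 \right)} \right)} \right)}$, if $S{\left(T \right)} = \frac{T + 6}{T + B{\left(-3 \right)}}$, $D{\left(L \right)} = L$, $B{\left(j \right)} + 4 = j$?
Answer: $- \frac{732}{7} \approx -104.57$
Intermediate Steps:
$B{\left(j \right)} = -4 + j$
$g{\left(P,v \right)} = \left(1 + P\right) \left(P + v\right)$
$S{\left(T \right)} = \frac{6 + T}{-7 + T}$ ($S{\left(T \right)} = \frac{T + 6}{T - 7} = \frac{6 + T}{T - 7} = \frac{6 + T}{-7 + T}$)
$\left(78 + 44\right) S{\left(g{\left(3,D{\left(-3 \right)} \right)} \right)} = \left(78 + 44\right) \frac{6 + \left(3 - 3 + 3^{2} + 3 \left(-3\right)\right)}{-7 + \left(3 - 3 + 3^{2} + 3 \left(-3\right)\right)} = 122 \frac{6 + \left(3 - 3 + 9 - 9\right)}{-7 + \left(3 - 3 + 9 - 9\right)} = 122 \frac{6 + 0}{-7 + 0} = 122 \frac{1}{-7} \cdot 6 = 122 \left(\left(- \frac{1}{7}\right) 6\right) = 122 \left(- \frac{6}{7}\right) = - \frac{732}{7}$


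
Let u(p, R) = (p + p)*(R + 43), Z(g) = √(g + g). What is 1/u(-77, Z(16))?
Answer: -43/279818 + 2*√2/139909 ≈ -0.00013346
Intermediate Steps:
Z(g) = √2*√g (Z(g) = √(2*g) = √2*√g)
u(p, R) = 2*p*(43 + R) (u(p, R) = (2*p)*(43 + R) = 2*p*(43 + R))
1/u(-77, Z(16)) = 1/(2*(-77)*(43 + √2*√16)) = 1/(2*(-77)*(43 + √2*4)) = 1/(2*(-77)*(43 + 4*√2)) = 1/(-6622 - 616*√2)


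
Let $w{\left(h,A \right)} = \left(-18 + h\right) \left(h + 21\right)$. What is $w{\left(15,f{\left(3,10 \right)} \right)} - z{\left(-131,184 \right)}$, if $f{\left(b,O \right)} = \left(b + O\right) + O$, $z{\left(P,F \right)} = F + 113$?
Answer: $-405$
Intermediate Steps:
$z{\left(P,F \right)} = 113 + F$
$f{\left(b,O \right)} = b + 2 O$ ($f{\left(b,O \right)} = \left(O + b\right) + O = b + 2 O$)
$w{\left(h,A \right)} = \left(-18 + h\right) \left(21 + h\right)$
$w{\left(15,f{\left(3,10 \right)} \right)} - z{\left(-131,184 \right)} = \left(-378 + 15^{2} + 3 \cdot 15\right) - \left(113 + 184\right) = \left(-378 + 225 + 45\right) - 297 = -108 - 297 = -405$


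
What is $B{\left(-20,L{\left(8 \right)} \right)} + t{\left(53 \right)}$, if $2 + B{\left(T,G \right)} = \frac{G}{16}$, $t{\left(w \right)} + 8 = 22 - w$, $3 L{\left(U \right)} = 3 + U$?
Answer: $- \frac{1957}{48} \approx -40.771$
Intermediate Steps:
$L{\left(U \right)} = 1 + \frac{U}{3}$ ($L{\left(U \right)} = \frac{3 + U}{3} = 1 + \frac{U}{3}$)
$t{\left(w \right)} = 14 - w$ ($t{\left(w \right)} = -8 - \left(-22 + w\right) = 14 - w$)
$B{\left(T,G \right)} = -2 + \frac{G}{16}$
$B{\left(-20,L{\left(8 \right)} \right)} + t{\left(53 \right)} = \left(-2 + \frac{1 + \frac{1}{3} \cdot 8}{16}\right) + \left(14 - 53\right) = \left(-2 + \frac{1 + \frac{8}{3}}{16}\right) + \left(14 - 53\right) = \left(-2 + \frac{1}{16} \cdot \frac{11}{3}\right) - 39 = \left(-2 + \frac{11}{48}\right) - 39 = - \frac{85}{48} - 39 = - \frac{1957}{48}$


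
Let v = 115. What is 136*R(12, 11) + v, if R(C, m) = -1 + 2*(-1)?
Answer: -293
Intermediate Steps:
R(C, m) = -3 (R(C, m) = -1 - 2 = -3)
136*R(12, 11) + v = 136*(-3) + 115 = -408 + 115 = -293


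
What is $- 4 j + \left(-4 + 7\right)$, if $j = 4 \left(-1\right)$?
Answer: $19$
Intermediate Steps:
$j = -4$
$- 4 j + \left(-4 + 7\right) = \left(-4\right) \left(-4\right) + \left(-4 + 7\right) = 16 + 3 = 19$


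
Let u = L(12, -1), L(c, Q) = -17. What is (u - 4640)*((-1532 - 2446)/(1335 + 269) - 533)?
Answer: 1999971935/802 ≈ 2.4937e+6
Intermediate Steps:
u = -17
(u - 4640)*((-1532 - 2446)/(1335 + 269) - 533) = (-17 - 4640)*((-1532 - 2446)/(1335 + 269) - 533) = -4657*(-3978/1604 - 533) = -4657*(-3978*1/1604 - 533) = -4657*(-1989/802 - 533) = -4657*(-429455/802) = 1999971935/802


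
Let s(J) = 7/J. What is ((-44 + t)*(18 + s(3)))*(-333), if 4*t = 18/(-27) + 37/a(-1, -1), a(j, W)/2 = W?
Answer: 2642947/8 ≈ 3.3037e+5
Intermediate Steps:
a(j, W) = 2*W
t = -115/24 (t = (18/(-27) + 37/((2*(-1))))/4 = (18*(-1/27) + 37/(-2))/4 = (-⅔ + 37*(-½))/4 = (-⅔ - 37/2)/4 = (¼)*(-115/6) = -115/24 ≈ -4.7917)
((-44 + t)*(18 + s(3)))*(-333) = ((-44 - 115/24)*(18 + 7/3))*(-333) = -1171*(18 + 7*(⅓))/24*(-333) = -1171*(18 + 7/3)/24*(-333) = -1171/24*61/3*(-333) = -71431/72*(-333) = 2642947/8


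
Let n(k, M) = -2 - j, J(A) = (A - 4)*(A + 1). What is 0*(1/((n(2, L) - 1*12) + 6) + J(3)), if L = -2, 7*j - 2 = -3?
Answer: 0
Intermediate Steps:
j = -⅐ (j = 2/7 + (⅐)*(-3) = 2/7 - 3/7 = -⅐ ≈ -0.14286)
J(A) = (1 + A)*(-4 + A) (J(A) = (-4 + A)*(1 + A) = (1 + A)*(-4 + A))
n(k, M) = -13/7 (n(k, M) = -2 - 1*(-⅐) = -2 + ⅐ = -13/7)
0*(1/((n(2, L) - 1*12) + 6) + J(3)) = 0*(1/((-13/7 - 1*12) + 6) + (-4 + 3² - 3*3)) = 0*(1/((-13/7 - 12) + 6) + (-4 + 9 - 9)) = 0*(1/(-97/7 + 6) - 4) = 0*(1/(-55/7) - 4) = 0*(-7/55 - 4) = 0*(-227/55) = 0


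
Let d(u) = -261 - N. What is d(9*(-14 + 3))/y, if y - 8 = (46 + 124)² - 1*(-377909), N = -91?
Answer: -170/406817 ≈ -0.00041788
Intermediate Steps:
d(u) = -170 (d(u) = -261 - 1*(-91) = -261 + 91 = -170)
y = 406817 (y = 8 + ((46 + 124)² - 1*(-377909)) = 8 + (170² + 377909) = 8 + (28900 + 377909) = 8 + 406809 = 406817)
d(9*(-14 + 3))/y = -170/406817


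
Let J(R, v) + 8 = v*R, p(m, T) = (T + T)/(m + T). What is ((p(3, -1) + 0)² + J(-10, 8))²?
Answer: 7569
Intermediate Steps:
p(m, T) = 2*T/(T + m) (p(m, T) = (2*T)/(T + m) = 2*T/(T + m))
J(R, v) = -8 + R*v (J(R, v) = -8 + v*R = -8 + R*v)
((p(3, -1) + 0)² + J(-10, 8))² = ((2*(-1)/(-1 + 3) + 0)² + (-8 - 10*8))² = ((2*(-1)/2 + 0)² + (-8 - 80))² = ((2*(-1)*(½) + 0)² - 88)² = ((-1 + 0)² - 88)² = ((-1)² - 88)² = (1 - 88)² = (-87)² = 7569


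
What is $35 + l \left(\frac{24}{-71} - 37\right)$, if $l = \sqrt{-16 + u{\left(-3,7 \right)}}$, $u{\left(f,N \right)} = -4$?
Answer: $35 - \frac{5302 i \sqrt{5}}{71} \approx 35.0 - 166.98 i$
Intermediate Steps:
$l = 2 i \sqrt{5}$ ($l = \sqrt{-16 - 4} = \sqrt{-20} = 2 i \sqrt{5} \approx 4.4721 i$)
$35 + l \left(\frac{24}{-71} - 37\right) = 35 + 2 i \sqrt{5} \left(\frac{24}{-71} - 37\right) = 35 + 2 i \sqrt{5} \left(24 \left(- \frac{1}{71}\right) - 37\right) = 35 + 2 i \sqrt{5} \left(- \frac{24}{71} - 37\right) = 35 + 2 i \sqrt{5} \left(- \frac{2651}{71}\right) = 35 - \frac{5302 i \sqrt{5}}{71}$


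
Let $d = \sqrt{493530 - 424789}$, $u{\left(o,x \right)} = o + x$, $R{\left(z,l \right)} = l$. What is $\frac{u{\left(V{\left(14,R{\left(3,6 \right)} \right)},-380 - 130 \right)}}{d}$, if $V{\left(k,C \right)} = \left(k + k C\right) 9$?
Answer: $\frac{372 \sqrt{68741}}{68741} \approx 1.4188$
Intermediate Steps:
$V{\left(k,C \right)} = 9 k + 9 C k$ ($V{\left(k,C \right)} = \left(k + C k\right) 9 = 9 k + 9 C k$)
$d = \sqrt{68741} \approx 262.19$
$\frac{u{\left(V{\left(14,R{\left(3,6 \right)} \right)},-380 - 130 \right)}}{d} = \frac{9 \cdot 14 \left(1 + 6\right) - 510}{\sqrt{68741}} = \left(9 \cdot 14 \cdot 7 - 510\right) \frac{\sqrt{68741}}{68741} = \left(882 - 510\right) \frac{\sqrt{68741}}{68741} = 372 \frac{\sqrt{68741}}{68741} = \frac{372 \sqrt{68741}}{68741}$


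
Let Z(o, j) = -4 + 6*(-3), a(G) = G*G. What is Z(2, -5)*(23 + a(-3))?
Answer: -704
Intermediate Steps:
a(G) = G**2
Z(o, j) = -22 (Z(o, j) = -4 - 18 = -22)
Z(2, -5)*(23 + a(-3)) = -22*(23 + (-3)**2) = -22*(23 + 9) = -22*32 = -704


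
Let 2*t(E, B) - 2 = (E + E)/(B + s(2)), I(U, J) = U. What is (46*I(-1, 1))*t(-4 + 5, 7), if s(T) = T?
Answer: -460/9 ≈ -51.111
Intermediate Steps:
t(E, B) = 1 + E/(2 + B) (t(E, B) = 1 + ((E + E)/(B + 2))/2 = 1 + ((2*E)/(2 + B))/2 = 1 + (2*E/(2 + B))/2 = 1 + E/(2 + B))
(46*I(-1, 1))*t(-4 + 5, 7) = (46*(-1))*((2 + 7 + (-4 + 5))/(2 + 7)) = -46*(2 + 7 + 1)/9 = -46*10/9 = -460/9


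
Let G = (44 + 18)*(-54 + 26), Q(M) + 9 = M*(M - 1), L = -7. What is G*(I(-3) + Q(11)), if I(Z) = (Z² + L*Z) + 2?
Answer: -230888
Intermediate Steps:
Q(M) = -9 + M*(-1 + M) (Q(M) = -9 + M*(M - 1) = -9 + M*(-1 + M))
I(Z) = 2 + Z² - 7*Z (I(Z) = (Z² - 7*Z) + 2 = 2 + Z² - 7*Z)
G = -1736 (G = 62*(-28) = -1736)
G*(I(-3) + Q(11)) = -1736*((2 + (-3)² - 7*(-3)) + (-9 + 11² - 1*11)) = -1736*((2 + 9 + 21) + (-9 + 121 - 11)) = -1736*(32 + 101) = -1736*133 = -230888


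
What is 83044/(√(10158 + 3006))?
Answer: 41522*√3291/3291 ≈ 723.79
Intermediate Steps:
83044/(√(10158 + 3006)) = 83044/(√13164) = 83044/((2*√3291)) = 83044*(√3291/6582) = 41522*√3291/3291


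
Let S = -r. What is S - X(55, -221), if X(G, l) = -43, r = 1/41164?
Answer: 1770051/41164 ≈ 43.000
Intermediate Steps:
r = 1/41164 ≈ 2.4293e-5
S = -1/41164 (S = -1*1/41164 = -1/41164 ≈ -2.4293e-5)
S - X(55, -221) = -1/41164 - 1*(-43) = -1/41164 + 43 = 1770051/41164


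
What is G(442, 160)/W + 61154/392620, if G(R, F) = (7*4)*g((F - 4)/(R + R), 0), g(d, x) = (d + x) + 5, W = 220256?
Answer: 3592961217/22970429410 ≈ 0.15642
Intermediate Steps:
g(d, x) = 5 + d + x
G(R, F) = 140 + 14*(-4 + F)/R (G(R, F) = (7*4)*(5 + (F - 4)/(R + R) + 0) = 28*(5 + (-4 + F)/((2*R)) + 0) = 28*(5 + (-4 + F)*(1/(2*R)) + 0) = 28*(5 + (-4 + F)/(2*R) + 0) = 28*(5 + (-4 + F)/(2*R)) = 140 + 14*(-4 + F)/R)
G(442, 160)/W + 61154/392620 = (14*(-4 + 160 + 10*442)/442)/220256 + 61154/392620 = (14*(1/442)*(-4 + 160 + 4420))*(1/220256) + 61154*(1/392620) = (14*(1/442)*4576)*(1/220256) + 30577/196310 = (2464/17)*(1/220256) + 30577/196310 = 77/117011 + 30577/196310 = 3592961217/22970429410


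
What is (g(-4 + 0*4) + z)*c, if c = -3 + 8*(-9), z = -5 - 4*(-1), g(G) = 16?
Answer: -1125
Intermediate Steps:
z = -1 (z = -5 + 4 = -1)
c = -75 (c = -3 - 72 = -75)
(g(-4 + 0*4) + z)*c = (16 - 1)*(-75) = 15*(-75) = -1125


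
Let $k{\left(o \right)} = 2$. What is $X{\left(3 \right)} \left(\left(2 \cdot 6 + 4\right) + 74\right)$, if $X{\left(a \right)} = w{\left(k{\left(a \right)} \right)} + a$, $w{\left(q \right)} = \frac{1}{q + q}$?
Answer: $\frac{585}{2} \approx 292.5$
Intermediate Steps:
$w{\left(q \right)} = \frac{1}{2 q}$
$X{\left(a \right)} = \frac{1}{4} + a$ ($X{\left(a \right)} = \frac{1}{2 \cdot 2} + a = \frac{1}{2} \cdot \frac{1}{2} + a = \frac{1}{4} + a$)
$X{\left(3 \right)} \left(\left(2 \cdot 6 + 4\right) + 74\right) = \left(\frac{1}{4} + 3\right) \left(\left(2 \cdot 6 + 4\right) + 74\right) = \frac{13 \left(\left(12 + 4\right) + 74\right)}{4} = \frac{13 \left(16 + 74\right)}{4} = \frac{13}{4} \cdot 90 = \frac{585}{2}$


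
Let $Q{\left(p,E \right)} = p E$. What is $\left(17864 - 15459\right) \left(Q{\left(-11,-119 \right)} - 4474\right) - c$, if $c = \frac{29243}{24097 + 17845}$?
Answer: $- \frac{319255193393}{41942} \approx -7.6118 \cdot 10^{6}$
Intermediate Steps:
$Q{\left(p,E \right)} = E p$
$c = \frac{29243}{41942} \approx 0.69722$
$\left(17864 - 15459\right) \left(Q{\left(-11,-119 \right)} - 4474\right) - c = \left(17864 - 15459\right) \left(\left(-119\right) \left(-11\right) - 4474\right) - \frac{29243}{41942} = 2405 \left(1309 - 4474\right) - \frac{29243}{41942} = 2405 \left(-3165\right) - \frac{29243}{41942} = -7611825 - \frac{29243}{41942} = - \frac{319255193393}{41942}$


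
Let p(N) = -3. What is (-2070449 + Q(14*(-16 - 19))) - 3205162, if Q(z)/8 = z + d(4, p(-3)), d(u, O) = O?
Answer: -5279555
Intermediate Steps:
Q(z) = -24 + 8*z (Q(z) = 8*(z - 3) = 8*(-3 + z) = -24 + 8*z)
(-2070449 + Q(14*(-16 - 19))) - 3205162 = (-2070449 + (-24 + 8*(14*(-16 - 19)))) - 3205162 = (-2070449 + (-24 + 8*(14*(-35)))) - 3205162 = (-2070449 + (-24 + 8*(-490))) - 3205162 = (-2070449 + (-24 - 3920)) - 3205162 = (-2070449 - 3944) - 3205162 = -2074393 - 3205162 = -5279555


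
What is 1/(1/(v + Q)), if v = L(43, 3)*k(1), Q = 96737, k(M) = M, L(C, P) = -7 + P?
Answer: 96733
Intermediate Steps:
v = -4 (v = (-7 + 3)*1 = -4*1 = -4)
1/(1/(v + Q)) = 1/(1/(-4 + 96737)) = 1/(1/96733) = 96733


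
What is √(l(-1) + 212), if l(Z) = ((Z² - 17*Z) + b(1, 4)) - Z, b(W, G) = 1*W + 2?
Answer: 3*√26 ≈ 15.297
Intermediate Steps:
b(W, G) = 2 + W (b(W, G) = W + 2 = 2 + W)
l(Z) = 3 + Z² - 18*Z (l(Z) = ((Z² - 17*Z) + (2 + 1)) - Z = ((Z² - 17*Z) + 3) - Z = (3 + Z² - 17*Z) - Z = 3 + Z² - 18*Z)
√(l(-1) + 212) = √((3 + (-1)² - 18*(-1)) + 212) = √((3 + 1 + 18) + 212) = √(22 + 212) = √234 = 3*√26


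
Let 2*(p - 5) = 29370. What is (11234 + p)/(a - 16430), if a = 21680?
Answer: 12962/2625 ≈ 4.9379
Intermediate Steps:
p = 14690 (p = 5 + (½)*29370 = 5 + 14685 = 14690)
(11234 + p)/(a - 16430) = (11234 + 14690)/(21680 - 16430) = 25924/5250 = 25924*(1/5250) = 12962/2625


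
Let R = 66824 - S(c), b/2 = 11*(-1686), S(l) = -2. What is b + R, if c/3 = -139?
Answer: 29734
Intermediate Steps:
c = -417 (c = 3*(-139) = -417)
b = -37092 (b = 2*(11*(-1686)) = 2*(-18546) = -37092)
R = 66826 (R = 66824 - 1*(-2) = 66824 + 2 = 66826)
b + R = -37092 + 66826 = 29734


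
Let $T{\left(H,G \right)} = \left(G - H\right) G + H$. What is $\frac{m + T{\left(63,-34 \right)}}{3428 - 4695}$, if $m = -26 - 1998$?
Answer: $- \frac{191}{181} \approx -1.0552$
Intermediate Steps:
$m = -2024$ ($m = -26 - 1998 = -2024$)
$T{\left(H,G \right)} = H + G \left(G - H\right)$ ($T{\left(H,G \right)} = G \left(G - H\right) + H = H + G \left(G - H\right)$)
$\frac{m + T{\left(63,-34 \right)}}{3428 - 4695} = \frac{-2024 + \left(63 + \left(-34\right)^{2} - \left(-34\right) 63\right)}{3428 - 4695} = \frac{-2024 + \left(63 + 1156 + 2142\right)}{-1267} = \left(-2024 + 3361\right) \left(- \frac{1}{1267}\right) = 1337 \left(- \frac{1}{1267}\right) = - \frac{191}{181}$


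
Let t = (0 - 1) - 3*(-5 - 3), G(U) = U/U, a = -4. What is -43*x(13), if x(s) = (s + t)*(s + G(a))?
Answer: -21672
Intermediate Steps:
G(U) = 1
t = 23 (t = -1 - 3*(-8) = -1 + 24 = 23)
x(s) = (1 + s)*(23 + s) (x(s) = (s + 23)*(s + 1) = (23 + s)*(1 + s) = (1 + s)*(23 + s))
-43*x(13) = -43*(23 + 13**2 + 24*13) = -43*(23 + 169 + 312) = -43*504 = -21672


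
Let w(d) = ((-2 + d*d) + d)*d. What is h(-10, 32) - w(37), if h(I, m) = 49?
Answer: -51899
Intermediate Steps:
w(d) = d*(-2 + d + d²) (w(d) = ((-2 + d²) + d)*d = (-2 + d + d²)*d = d*(-2 + d + d²))
h(-10, 32) - w(37) = 49 - 37*(-2 + 37 + 37²) = 49 - 37*(-2 + 37 + 1369) = 49 - 37*1404 = 49 - 1*51948 = 49 - 51948 = -51899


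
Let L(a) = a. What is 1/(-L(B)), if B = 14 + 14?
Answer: -1/28 ≈ -0.035714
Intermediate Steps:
B = 28
1/(-L(B)) = 1/(-1*28) = 1/(-28) = -1/28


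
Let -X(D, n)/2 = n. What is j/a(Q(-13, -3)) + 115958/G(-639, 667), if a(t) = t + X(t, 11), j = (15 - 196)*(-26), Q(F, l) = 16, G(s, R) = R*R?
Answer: -1046475943/1334667 ≈ -784.07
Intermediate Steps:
G(s, R) = R**2
X(D, n) = -2*n
j = 4706 (j = -181*(-26) = 4706)
a(t) = -22 + t (a(t) = t - 2*11 = t - 22 = -22 + t)
j/a(Q(-13, -3)) + 115958/G(-639, 667) = 4706/(-22 + 16) + 115958/(667**2) = 4706/(-6) + 115958/444889 = 4706*(-1/6) + 115958*(1/444889) = -2353/3 + 115958/444889 = -1046475943/1334667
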